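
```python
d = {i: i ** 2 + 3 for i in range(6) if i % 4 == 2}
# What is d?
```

{2: 7}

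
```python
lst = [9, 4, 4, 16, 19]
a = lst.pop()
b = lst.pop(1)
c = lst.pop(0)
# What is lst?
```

After line 1: lst = [9, 4, 4, 16, 19]
After line 2 (pop() -> a = 19): lst = [9, 4, 4, 16]
After line 3 (pop(1) -> b = 4): lst = [9, 4, 16]
After line 4 (pop(0) -> c = 9): lst = [4, 16]

[4, 16]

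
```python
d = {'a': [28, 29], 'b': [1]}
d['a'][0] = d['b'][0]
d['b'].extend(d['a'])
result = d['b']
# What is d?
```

After line 1: d = {'a': [28, 29], 'b': [1]}
After line 2 (a[0] = b[0] = 1): d = {'a': [1, 29], 'b': [1]}
After line 3 (b.extend(a) appends [1, 29]): d = {'a': [1, 29], 'b': [1, 1, 29]}
After line 4: result = d['b'] = [1, 1, 29]

{'a': [1, 29], 'b': [1, 1, 29]}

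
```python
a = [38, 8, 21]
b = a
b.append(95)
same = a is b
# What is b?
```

After line 1: a = [38, 8, 21]
After line 2 (b = a is an alias, same object): a = [38, 8, 21], b = [38, 8, 21]
After line 3 (b.append mutates the shared list): a = [38, 8, 21, 95], b = [38, 8, 21, 95]
After line 4 (same = a is b; same object -> True): same = True

[38, 8, 21, 95]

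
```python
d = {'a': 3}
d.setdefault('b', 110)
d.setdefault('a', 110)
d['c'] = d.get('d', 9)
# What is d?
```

After line 1: d = {'a': 3}
After line 2 (setdefault adds 'b'=110): d = {'a': 3, 'b': 110}
After line 3 (setdefault 'a' no-op, already exists): d = {'a': 3, 'b': 110}
After line 4 (get('d', 9) returns default since 'd' not in d): d = {'a': 3, 'b': 110, 'c': 9}

{'a': 3, 'b': 110, 'c': 9}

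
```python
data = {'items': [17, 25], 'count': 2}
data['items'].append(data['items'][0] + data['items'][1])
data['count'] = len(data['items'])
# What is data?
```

After line 1: data = {'items': [17, 25], 'count': 2}
After line 2 (append 17 + 25 = 42): data = {'items': [17, 25, 42], 'count': 2}
After line 3 (count = len(items) = 3): data = {'items': [17, 25, 42], 'count': 3}

{'items': [17, 25, 42], 'count': 3}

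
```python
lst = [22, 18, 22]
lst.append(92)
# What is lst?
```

[22, 18, 22, 92]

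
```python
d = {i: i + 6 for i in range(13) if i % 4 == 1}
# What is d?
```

{1: 7, 5: 11, 9: 15}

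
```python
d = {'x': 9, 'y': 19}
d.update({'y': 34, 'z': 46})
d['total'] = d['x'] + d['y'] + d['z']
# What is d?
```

After line 1: d = {'x': 9, 'y': 19}
After line 2 (y overwritten, z added): d = {'x': 9, 'y': 34, 'z': 46}
After line 3 (total = 9 + 34 + 46 = 89): d = {'x': 9, 'y': 34, 'z': 46, 'total': 89}

{'x': 9, 'y': 34, 'z': 46, 'total': 89}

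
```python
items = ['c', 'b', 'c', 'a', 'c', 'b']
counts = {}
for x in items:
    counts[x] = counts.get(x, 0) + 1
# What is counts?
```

Initial: counts = {}, items = ['c', 'b', 'c', 'a', 'c', 'b']
See 'c': counts = {'c': 1}
See 'b': counts = {'c': 1, 'b': 1}
See 'c': counts = {'c': 2, 'b': 1}
See 'a': counts = {'c': 2, 'b': 1, 'a': 1}
See 'c': counts = {'c': 3, 'b': 1, 'a': 1}
See 'b': counts = {'c': 3, 'b': 2, 'a': 1}

{'c': 3, 'b': 2, 'a': 1}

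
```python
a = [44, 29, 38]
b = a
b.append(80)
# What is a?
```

After line 1: a = [44, 29, 38]
After line 2 (b = a is an alias, same object): a = [44, 29, 38], b = [44, 29, 38]
After line 3 (b.append mutates the shared list): a = [44, 29, 38, 80], b = [44, 29, 38, 80]

[44, 29, 38, 80]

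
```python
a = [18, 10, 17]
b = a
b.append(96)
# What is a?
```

After line 1: a = [18, 10, 17]
After line 2 (b = a is an alias, same object): a = [18, 10, 17], b = [18, 10, 17]
After line 3 (b.append mutates the shared list): a = [18, 10, 17, 96], b = [18, 10, 17, 96]

[18, 10, 17, 96]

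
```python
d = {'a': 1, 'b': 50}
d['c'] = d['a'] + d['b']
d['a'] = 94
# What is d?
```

After line 1: d = {'a': 1, 'b': 50}
After line 2 (d['c'] = 1 + 50): d = {'a': 1, 'b': 50, 'c': 51}
After line 3: d = {'a': 94, 'b': 50, 'c': 51}

{'a': 94, 'b': 50, 'c': 51}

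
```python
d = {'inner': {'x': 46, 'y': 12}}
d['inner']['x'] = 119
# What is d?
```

After line 1: d = {'inner': {'x': 46, 'y': 12}}
After line 2 (inner x overwritten): d = {'inner': {'x': 119, 'y': 12}}

{'inner': {'x': 119, 'y': 12}}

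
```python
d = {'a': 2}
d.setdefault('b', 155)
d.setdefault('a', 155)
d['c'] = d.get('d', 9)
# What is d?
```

After line 1: d = {'a': 2}
After line 2 (setdefault adds 'b'=155): d = {'a': 2, 'b': 155}
After line 3 (setdefault 'a' no-op, already exists): d = {'a': 2, 'b': 155}
After line 4 (get('d', 9) returns default since 'd' not in d): d = {'a': 2, 'b': 155, 'c': 9}

{'a': 2, 'b': 155, 'c': 9}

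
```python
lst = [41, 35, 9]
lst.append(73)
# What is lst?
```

[41, 35, 9, 73]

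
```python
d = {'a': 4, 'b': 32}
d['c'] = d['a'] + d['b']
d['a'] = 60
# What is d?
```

After line 1: d = {'a': 4, 'b': 32}
After line 2 (d['c'] = 4 + 32): d = {'a': 4, 'b': 32, 'c': 36}
After line 3: d = {'a': 60, 'b': 32, 'c': 36}

{'a': 60, 'b': 32, 'c': 36}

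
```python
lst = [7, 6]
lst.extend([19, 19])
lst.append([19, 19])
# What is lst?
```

After line 1: lst = [7, 6]
After line 2 (extend unpacks [19, 19]): lst = [7, 6, 19, 19]
After line 3 (append adds [19, 19] as single element): lst = [7, 6, 19, 19, [19, 19]]

[7, 6, 19, 19, [19, 19]]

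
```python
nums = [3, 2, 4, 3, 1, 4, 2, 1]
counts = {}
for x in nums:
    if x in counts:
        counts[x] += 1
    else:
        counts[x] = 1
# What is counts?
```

Initial: counts = {}, nums = [3, 2, 4, 3, 1, 4, 2, 1]
See 3: counts = {3: 1}
See 2: counts = {3: 1, 2: 1}
See 4: counts = {3: 1, 2: 1, 4: 1}
See 3: counts = {3: 2, 2: 1, 4: 1}
See 1: counts = {3: 2, 2: 1, 4: 1, 1: 1}
See 4: counts = {3: 2, 2: 1, 4: 2, 1: 1}
See 2: counts = {3: 2, 2: 2, 4: 2, 1: 1}
See 1: counts = {3: 2, 2: 2, 4: 2, 1: 2}

{3: 2, 2: 2, 4: 2, 1: 2}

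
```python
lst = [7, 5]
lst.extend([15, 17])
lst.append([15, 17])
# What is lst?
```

After line 1: lst = [7, 5]
After line 2 (extend unpacks [15, 17]): lst = [7, 5, 15, 17]
After line 3 (append adds [15, 17] as single element): lst = [7, 5, 15, 17, [15, 17]]

[7, 5, 15, 17, [15, 17]]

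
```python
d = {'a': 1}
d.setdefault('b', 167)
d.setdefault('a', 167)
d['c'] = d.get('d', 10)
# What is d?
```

After line 1: d = {'a': 1}
After line 2 (setdefault adds 'b'=167): d = {'a': 1, 'b': 167}
After line 3 (setdefault 'a' no-op, already exists): d = {'a': 1, 'b': 167}
After line 4 (get('d', 10) returns default since 'd' not in d): d = {'a': 1, 'b': 167, 'c': 10}

{'a': 1, 'b': 167, 'c': 10}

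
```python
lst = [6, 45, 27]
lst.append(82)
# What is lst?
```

[6, 45, 27, 82]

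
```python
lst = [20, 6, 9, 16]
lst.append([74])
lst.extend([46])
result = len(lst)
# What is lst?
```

After line 1: lst = [20, 6, 9, 16]
After line 2 (append adds [74] as single element): lst = [20, 6, 9, 16, [74]]
After line 3 (extend unpacks [46], adds 46): lst = [20, 6, 9, 16, [74], 46]
After line 4: result = len(lst) = 6

[20, 6, 9, 16, [74], 46]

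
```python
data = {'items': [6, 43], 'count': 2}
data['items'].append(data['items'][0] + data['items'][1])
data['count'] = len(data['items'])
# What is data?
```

After line 1: data = {'items': [6, 43], 'count': 2}
After line 2 (append 6 + 43 = 49): data = {'items': [6, 43, 49], 'count': 2}
After line 3 (count = len(items) = 3): data = {'items': [6, 43, 49], 'count': 3}

{'items': [6, 43, 49], 'count': 3}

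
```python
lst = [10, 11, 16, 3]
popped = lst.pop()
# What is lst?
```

[10, 11, 16]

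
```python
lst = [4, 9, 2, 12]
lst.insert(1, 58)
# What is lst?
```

[4, 58, 9, 2, 12]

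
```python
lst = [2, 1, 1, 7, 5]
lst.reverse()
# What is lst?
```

[5, 7, 1, 1, 2]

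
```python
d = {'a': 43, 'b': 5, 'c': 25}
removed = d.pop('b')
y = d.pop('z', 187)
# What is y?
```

After line 1: d = {'a': 43, 'b': 5, 'c': 25}
After line 2 (pop 'b' returns 5): d = {'a': 43, 'c': 25}, removed = 5
After line 3 (pop 'z' missing, returns default 187): d = {'a': 43, 'c': 25}, y = 187

187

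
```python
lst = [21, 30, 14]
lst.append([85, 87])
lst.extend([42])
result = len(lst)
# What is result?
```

After line 1: lst = [21, 30, 14]
After line 2 (append adds [85, 87] as single element): lst = [21, 30, 14, [85, 87]]
After line 3 (extend unpacks [42], adds 42): lst = [21, 30, 14, [85, 87], 42]
After line 4: result = len(lst) = 5

5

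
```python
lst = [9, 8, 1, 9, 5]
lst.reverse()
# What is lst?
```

[5, 9, 1, 8, 9]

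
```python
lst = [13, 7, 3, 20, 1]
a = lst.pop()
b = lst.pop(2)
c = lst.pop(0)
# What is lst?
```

After line 1: lst = [13, 7, 3, 20, 1]
After line 2 (pop() -> a = 1): lst = [13, 7, 3, 20]
After line 3 (pop(2) -> b = 3): lst = [13, 7, 20]
After line 4 (pop(0) -> c = 13): lst = [7, 20]

[7, 20]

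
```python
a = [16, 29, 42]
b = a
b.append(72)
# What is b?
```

After line 1: a = [16, 29, 42]
After line 2 (b = a is an alias, same object): a = [16, 29, 42], b = [16, 29, 42]
After line 3 (b.append mutates the shared list): a = [16, 29, 42, 72], b = [16, 29, 42, 72]

[16, 29, 42, 72]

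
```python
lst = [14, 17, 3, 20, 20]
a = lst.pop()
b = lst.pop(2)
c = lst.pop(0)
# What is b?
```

After line 1: lst = [14, 17, 3, 20, 20]
After line 2 (pop() -> a = 20): lst = [14, 17, 3, 20]
After line 3 (pop(2) -> b = 3): lst = [14, 17, 20]
After line 4 (pop(0) -> c = 14): lst = [17, 20]

3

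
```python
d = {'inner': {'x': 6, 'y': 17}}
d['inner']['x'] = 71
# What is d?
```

After line 1: d = {'inner': {'x': 6, 'y': 17}}
After line 2 (inner x overwritten): d = {'inner': {'x': 71, 'y': 17}}

{'inner': {'x': 71, 'y': 17}}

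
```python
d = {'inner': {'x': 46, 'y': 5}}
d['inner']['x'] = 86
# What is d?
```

After line 1: d = {'inner': {'x': 46, 'y': 5}}
After line 2 (inner x overwritten): d = {'inner': {'x': 86, 'y': 5}}

{'inner': {'x': 86, 'y': 5}}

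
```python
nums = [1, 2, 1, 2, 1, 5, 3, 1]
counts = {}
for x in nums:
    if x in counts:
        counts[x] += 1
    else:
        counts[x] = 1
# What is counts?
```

Initial: counts = {}, nums = [1, 2, 1, 2, 1, 5, 3, 1]
See 1: counts = {1: 1}
See 2: counts = {1: 1, 2: 1}
See 1: counts = {1: 2, 2: 1}
See 2: counts = {1: 2, 2: 2}
See 1: counts = {1: 3, 2: 2}
See 5: counts = {1: 3, 2: 2, 5: 1}
See 3: counts = {1: 3, 2: 2, 5: 1, 3: 1}
See 1: counts = {1: 4, 2: 2, 5: 1, 3: 1}

{1: 4, 2: 2, 5: 1, 3: 1}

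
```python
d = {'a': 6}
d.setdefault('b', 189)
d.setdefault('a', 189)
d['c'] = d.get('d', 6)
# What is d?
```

After line 1: d = {'a': 6}
After line 2 (setdefault adds 'b'=189): d = {'a': 6, 'b': 189}
After line 3 (setdefault 'a' no-op, already exists): d = {'a': 6, 'b': 189}
After line 4 (get('d', 6) returns default since 'd' not in d): d = {'a': 6, 'b': 189, 'c': 6}

{'a': 6, 'b': 189, 'c': 6}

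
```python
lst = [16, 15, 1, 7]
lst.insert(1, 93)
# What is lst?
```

[16, 93, 15, 1, 7]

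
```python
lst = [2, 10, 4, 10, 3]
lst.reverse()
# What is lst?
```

[3, 10, 4, 10, 2]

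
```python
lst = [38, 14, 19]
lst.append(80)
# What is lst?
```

[38, 14, 19, 80]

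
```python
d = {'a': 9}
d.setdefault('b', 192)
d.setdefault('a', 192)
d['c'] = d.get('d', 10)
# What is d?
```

After line 1: d = {'a': 9}
After line 2 (setdefault adds 'b'=192): d = {'a': 9, 'b': 192}
After line 3 (setdefault 'a' no-op, already exists): d = {'a': 9, 'b': 192}
After line 4 (get('d', 10) returns default since 'd' not in d): d = {'a': 9, 'b': 192, 'c': 10}

{'a': 9, 'b': 192, 'c': 10}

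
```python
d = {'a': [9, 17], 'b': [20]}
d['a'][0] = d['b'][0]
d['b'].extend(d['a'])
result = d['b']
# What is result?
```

After line 1: d = {'a': [9, 17], 'b': [20]}
After line 2 (a[0] = b[0] = 20): d = {'a': [20, 17], 'b': [20]}
After line 3 (b.extend(a) appends [20, 17]): d = {'a': [20, 17], 'b': [20, 20, 17]}
After line 4: result = d['b'] = [20, 20, 17]

[20, 20, 17]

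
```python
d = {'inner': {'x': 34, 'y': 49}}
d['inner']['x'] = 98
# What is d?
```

After line 1: d = {'inner': {'x': 34, 'y': 49}}
After line 2 (inner x overwritten): d = {'inner': {'x': 98, 'y': 49}}

{'inner': {'x': 98, 'y': 49}}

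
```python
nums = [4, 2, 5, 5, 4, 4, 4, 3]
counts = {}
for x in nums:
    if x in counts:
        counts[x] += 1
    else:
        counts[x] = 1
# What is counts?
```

Initial: counts = {}, nums = [4, 2, 5, 5, 4, 4, 4, 3]
See 4: counts = {4: 1}
See 2: counts = {4: 1, 2: 1}
See 5: counts = {4: 1, 2: 1, 5: 1}
See 5: counts = {4: 1, 2: 1, 5: 2}
See 4: counts = {4: 2, 2: 1, 5: 2}
See 4: counts = {4: 3, 2: 1, 5: 2}
See 4: counts = {4: 4, 2: 1, 5: 2}
See 3: counts = {4: 4, 2: 1, 5: 2, 3: 1}

{4: 4, 2: 1, 5: 2, 3: 1}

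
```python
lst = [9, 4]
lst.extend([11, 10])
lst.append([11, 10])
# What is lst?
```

After line 1: lst = [9, 4]
After line 2 (extend unpacks [11, 10]): lst = [9, 4, 11, 10]
After line 3 (append adds [11, 10] as single element): lst = [9, 4, 11, 10, [11, 10]]

[9, 4, 11, 10, [11, 10]]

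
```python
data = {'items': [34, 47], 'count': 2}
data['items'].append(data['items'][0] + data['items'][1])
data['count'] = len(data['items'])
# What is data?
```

After line 1: data = {'items': [34, 47], 'count': 2}
After line 2 (append 34 + 47 = 81): data = {'items': [34, 47, 81], 'count': 2}
After line 3 (count = len(items) = 3): data = {'items': [34, 47, 81], 'count': 3}

{'items': [34, 47, 81], 'count': 3}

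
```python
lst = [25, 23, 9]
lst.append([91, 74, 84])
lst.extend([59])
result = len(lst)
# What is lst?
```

After line 1: lst = [25, 23, 9]
After line 2 (append adds [91, 74, 84] as single element): lst = [25, 23, 9, [91, 74, 84]]
After line 3 (extend unpacks [59], adds 59): lst = [25, 23, 9, [91, 74, 84], 59]
After line 4: result = len(lst) = 5

[25, 23, 9, [91, 74, 84], 59]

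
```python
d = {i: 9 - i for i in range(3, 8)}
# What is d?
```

{3: 6, 4: 5, 5: 4, 6: 3, 7: 2}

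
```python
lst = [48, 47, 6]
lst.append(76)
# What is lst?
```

[48, 47, 6, 76]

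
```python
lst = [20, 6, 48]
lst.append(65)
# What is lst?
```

[20, 6, 48, 65]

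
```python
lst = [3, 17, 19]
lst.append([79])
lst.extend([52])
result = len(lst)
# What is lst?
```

After line 1: lst = [3, 17, 19]
After line 2 (append adds [79] as single element): lst = [3, 17, 19, [79]]
After line 3 (extend unpacks [52], adds 52): lst = [3, 17, 19, [79], 52]
After line 4: result = len(lst) = 5

[3, 17, 19, [79], 52]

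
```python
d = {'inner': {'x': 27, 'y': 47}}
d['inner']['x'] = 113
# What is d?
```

After line 1: d = {'inner': {'x': 27, 'y': 47}}
After line 2 (inner x overwritten): d = {'inner': {'x': 113, 'y': 47}}

{'inner': {'x': 113, 'y': 47}}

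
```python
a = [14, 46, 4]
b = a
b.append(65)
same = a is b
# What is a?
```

After line 1: a = [14, 46, 4]
After line 2 (b = a is an alias, same object): a = [14, 46, 4], b = [14, 46, 4]
After line 3 (b.append mutates the shared list): a = [14, 46, 4, 65], b = [14, 46, 4, 65]
After line 4 (same = a is b; same object -> True): same = True

[14, 46, 4, 65]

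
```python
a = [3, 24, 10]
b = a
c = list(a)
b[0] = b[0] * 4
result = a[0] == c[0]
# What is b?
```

After line 1: a = [3, 24, 10]
After line 2 (b = a, alias): a = [3, 24, 10], b = [3, 24, 10]
After line 3 (c = list(a) is a copy, new object): c = [3, 24, 10]
After line 4 (b[0] = 3 * 4 = 12; mutates shared a/b): a = b = [12, 24, 10], c = [3, 24, 10]
After line 5 (a[0] = 12, c[0] = 3; result = False)

[12, 24, 10]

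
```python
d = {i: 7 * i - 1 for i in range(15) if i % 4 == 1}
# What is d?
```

{1: 6, 5: 34, 9: 62, 13: 90}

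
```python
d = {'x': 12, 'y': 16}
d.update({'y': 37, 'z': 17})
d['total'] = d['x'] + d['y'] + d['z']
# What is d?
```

After line 1: d = {'x': 12, 'y': 16}
After line 2 (y overwritten, z added): d = {'x': 12, 'y': 37, 'z': 17}
After line 3 (total = 12 + 37 + 17 = 66): d = {'x': 12, 'y': 37, 'z': 17, 'total': 66}

{'x': 12, 'y': 37, 'z': 17, 'total': 66}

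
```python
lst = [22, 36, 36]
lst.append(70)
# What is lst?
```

[22, 36, 36, 70]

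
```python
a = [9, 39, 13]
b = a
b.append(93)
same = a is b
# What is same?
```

After line 1: a = [9, 39, 13]
After line 2 (b = a is an alias, same object): a = [9, 39, 13], b = [9, 39, 13]
After line 3 (b.append mutates the shared list): a = [9, 39, 13, 93], b = [9, 39, 13, 93]
After line 4 (same = a is b; same object -> True): same = True

True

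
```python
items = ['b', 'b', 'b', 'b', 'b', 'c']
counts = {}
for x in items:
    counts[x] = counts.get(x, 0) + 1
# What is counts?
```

Initial: counts = {}, items = ['b', 'b', 'b', 'b', 'b', 'c']
See 'b': counts = {'b': 1}
See 'b': counts = {'b': 2}
See 'b': counts = {'b': 3}
See 'b': counts = {'b': 4}
See 'b': counts = {'b': 5}
See 'c': counts = {'b': 5, 'c': 1}

{'b': 5, 'c': 1}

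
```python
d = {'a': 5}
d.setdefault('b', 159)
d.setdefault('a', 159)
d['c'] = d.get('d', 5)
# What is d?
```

After line 1: d = {'a': 5}
After line 2 (setdefault adds 'b'=159): d = {'a': 5, 'b': 159}
After line 3 (setdefault 'a' no-op, already exists): d = {'a': 5, 'b': 159}
After line 4 (get('d', 5) returns default since 'd' not in d): d = {'a': 5, 'b': 159, 'c': 5}

{'a': 5, 'b': 159, 'c': 5}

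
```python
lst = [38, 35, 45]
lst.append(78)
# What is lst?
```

[38, 35, 45, 78]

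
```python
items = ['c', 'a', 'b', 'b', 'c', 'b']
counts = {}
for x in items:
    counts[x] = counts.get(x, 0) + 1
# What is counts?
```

Initial: counts = {}, items = ['c', 'a', 'b', 'b', 'c', 'b']
See 'c': counts = {'c': 1}
See 'a': counts = {'c': 1, 'a': 1}
See 'b': counts = {'c': 1, 'a': 1, 'b': 1}
See 'b': counts = {'c': 1, 'a': 1, 'b': 2}
See 'c': counts = {'c': 2, 'a': 1, 'b': 2}
See 'b': counts = {'c': 2, 'a': 1, 'b': 3}

{'c': 2, 'a': 1, 'b': 3}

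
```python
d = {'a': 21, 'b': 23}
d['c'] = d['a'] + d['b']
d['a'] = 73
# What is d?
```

After line 1: d = {'a': 21, 'b': 23}
After line 2 (d['c'] = 21 + 23): d = {'a': 21, 'b': 23, 'c': 44}
After line 3: d = {'a': 73, 'b': 23, 'c': 44}

{'a': 73, 'b': 23, 'c': 44}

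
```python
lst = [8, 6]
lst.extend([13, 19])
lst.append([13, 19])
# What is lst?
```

After line 1: lst = [8, 6]
After line 2 (extend unpacks [13, 19]): lst = [8, 6, 13, 19]
After line 3 (append adds [13, 19] as single element): lst = [8, 6, 13, 19, [13, 19]]

[8, 6, 13, 19, [13, 19]]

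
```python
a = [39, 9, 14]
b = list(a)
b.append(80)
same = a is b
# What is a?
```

After line 1: a = [39, 9, 14]
After line 2 (b = list(a) is a shallow copy, new object): a = [39, 9, 14], b = [39, 9, 14]
After line 3 (append only mutates b): a = [39, 9, 14], b = [39, 9, 14, 80]
After line 4 (same = a is b; different objects -> False): same = False

[39, 9, 14]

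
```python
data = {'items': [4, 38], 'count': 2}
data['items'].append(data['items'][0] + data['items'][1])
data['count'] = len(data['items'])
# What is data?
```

After line 1: data = {'items': [4, 38], 'count': 2}
After line 2 (append 4 + 38 = 42): data = {'items': [4, 38, 42], 'count': 2}
After line 3 (count = len(items) = 3): data = {'items': [4, 38, 42], 'count': 3}

{'items': [4, 38, 42], 'count': 3}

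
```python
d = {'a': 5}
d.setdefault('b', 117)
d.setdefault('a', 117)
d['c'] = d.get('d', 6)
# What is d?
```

After line 1: d = {'a': 5}
After line 2 (setdefault adds 'b'=117): d = {'a': 5, 'b': 117}
After line 3 (setdefault 'a' no-op, already exists): d = {'a': 5, 'b': 117}
After line 4 (get('d', 6) returns default since 'd' not in d): d = {'a': 5, 'b': 117, 'c': 6}

{'a': 5, 'b': 117, 'c': 6}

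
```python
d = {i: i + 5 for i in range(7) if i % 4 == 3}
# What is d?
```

{3: 8}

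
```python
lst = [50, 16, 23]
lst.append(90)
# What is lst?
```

[50, 16, 23, 90]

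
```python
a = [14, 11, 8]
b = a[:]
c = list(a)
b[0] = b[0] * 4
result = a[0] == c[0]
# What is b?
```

After line 1: a = [14, 11, 8]
After line 2 (b = a[:], copy): a = [14, 11, 8], b = [14, 11, 8]
After line 3 (c = list(a) is a copy, new object): c = [14, 11, 8]
After line 4 (b[0] = 14 * 4 = 56; only b mutates (copy)): a = [14, 11, 8], b = [56, 11, 8], c = [14, 11, 8]
After line 5 (a[0] = 14, c[0] = 14; result = True)

[56, 11, 8]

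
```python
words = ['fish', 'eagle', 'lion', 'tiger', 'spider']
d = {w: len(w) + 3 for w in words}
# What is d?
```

{'fish': 7, 'eagle': 8, 'lion': 7, 'tiger': 8, 'spider': 9}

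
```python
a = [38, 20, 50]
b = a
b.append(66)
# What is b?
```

After line 1: a = [38, 20, 50]
After line 2 (b = a is an alias, same object): a = [38, 20, 50], b = [38, 20, 50]
After line 3 (b.append mutates the shared list): a = [38, 20, 50, 66], b = [38, 20, 50, 66]

[38, 20, 50, 66]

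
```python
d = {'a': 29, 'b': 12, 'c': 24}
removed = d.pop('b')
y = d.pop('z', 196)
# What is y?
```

After line 1: d = {'a': 29, 'b': 12, 'c': 24}
After line 2 (pop 'b' returns 12): d = {'a': 29, 'c': 24}, removed = 12
After line 3 (pop 'z' missing, returns default 196): d = {'a': 29, 'c': 24}, y = 196

196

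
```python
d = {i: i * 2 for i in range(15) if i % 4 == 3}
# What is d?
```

{3: 6, 7: 14, 11: 22}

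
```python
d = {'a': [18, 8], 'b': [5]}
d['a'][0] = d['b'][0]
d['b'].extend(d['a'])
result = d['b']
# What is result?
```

After line 1: d = {'a': [18, 8], 'b': [5]}
After line 2 (a[0] = b[0] = 5): d = {'a': [5, 8], 'b': [5]}
After line 3 (b.extend(a) appends [5, 8]): d = {'a': [5, 8], 'b': [5, 5, 8]}
After line 4: result = d['b'] = [5, 5, 8]

[5, 5, 8]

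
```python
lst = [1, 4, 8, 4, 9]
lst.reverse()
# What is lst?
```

[9, 4, 8, 4, 1]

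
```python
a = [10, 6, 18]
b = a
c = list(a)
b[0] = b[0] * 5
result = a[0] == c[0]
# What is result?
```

After line 1: a = [10, 6, 18]
After line 2 (b = a, alias): a = [10, 6, 18], b = [10, 6, 18]
After line 3 (c = list(a) is a copy, new object): c = [10, 6, 18]
After line 4 (b[0] = 10 * 5 = 50; mutates shared a/b): a = b = [50, 6, 18], c = [10, 6, 18]
After line 5 (a[0] = 50, c[0] = 10; result = False)

False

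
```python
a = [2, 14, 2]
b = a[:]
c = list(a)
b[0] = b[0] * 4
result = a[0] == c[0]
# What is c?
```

After line 1: a = [2, 14, 2]
After line 2 (b = a[:], copy): a = [2, 14, 2], b = [2, 14, 2]
After line 3 (c = list(a) is a copy, new object): c = [2, 14, 2]
After line 4 (b[0] = 2 * 4 = 8; only b mutates (copy)): a = [2, 14, 2], b = [8, 14, 2], c = [2, 14, 2]
After line 5 (a[0] = 2, c[0] = 2; result = True)

[2, 14, 2]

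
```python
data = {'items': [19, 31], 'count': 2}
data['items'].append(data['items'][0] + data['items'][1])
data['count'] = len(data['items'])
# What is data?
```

After line 1: data = {'items': [19, 31], 'count': 2}
After line 2 (append 19 + 31 = 50): data = {'items': [19, 31, 50], 'count': 2}
After line 3 (count = len(items) = 3): data = {'items': [19, 31, 50], 'count': 3}

{'items': [19, 31, 50], 'count': 3}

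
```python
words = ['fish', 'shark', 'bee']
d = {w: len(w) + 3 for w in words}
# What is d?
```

{'fish': 7, 'shark': 8, 'bee': 6}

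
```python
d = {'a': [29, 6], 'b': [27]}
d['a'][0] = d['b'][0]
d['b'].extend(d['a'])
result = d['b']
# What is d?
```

After line 1: d = {'a': [29, 6], 'b': [27]}
After line 2 (a[0] = b[0] = 27): d = {'a': [27, 6], 'b': [27]}
After line 3 (b.extend(a) appends [27, 6]): d = {'a': [27, 6], 'b': [27, 27, 6]}
After line 4: result = d['b'] = [27, 27, 6]

{'a': [27, 6], 'b': [27, 27, 6]}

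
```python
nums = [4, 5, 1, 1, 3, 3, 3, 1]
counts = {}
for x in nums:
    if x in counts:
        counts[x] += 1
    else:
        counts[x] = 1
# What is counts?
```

Initial: counts = {}, nums = [4, 5, 1, 1, 3, 3, 3, 1]
See 4: counts = {4: 1}
See 5: counts = {4: 1, 5: 1}
See 1: counts = {4: 1, 5: 1, 1: 1}
See 1: counts = {4: 1, 5: 1, 1: 2}
See 3: counts = {4: 1, 5: 1, 1: 2, 3: 1}
See 3: counts = {4: 1, 5: 1, 1: 2, 3: 2}
See 3: counts = {4: 1, 5: 1, 1: 2, 3: 3}
See 1: counts = {4: 1, 5: 1, 1: 3, 3: 3}

{4: 1, 5: 1, 1: 3, 3: 3}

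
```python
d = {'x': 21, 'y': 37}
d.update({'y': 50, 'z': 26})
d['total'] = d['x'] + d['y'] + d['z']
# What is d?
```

After line 1: d = {'x': 21, 'y': 37}
After line 2 (y overwritten, z added): d = {'x': 21, 'y': 50, 'z': 26}
After line 3 (total = 21 + 50 + 26 = 97): d = {'x': 21, 'y': 50, 'z': 26, 'total': 97}

{'x': 21, 'y': 50, 'z': 26, 'total': 97}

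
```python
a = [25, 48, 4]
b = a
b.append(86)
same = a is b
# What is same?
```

After line 1: a = [25, 48, 4]
After line 2 (b = a is an alias, same object): a = [25, 48, 4], b = [25, 48, 4]
After line 3 (b.append mutates the shared list): a = [25, 48, 4, 86], b = [25, 48, 4, 86]
After line 4 (same = a is b; same object -> True): same = True

True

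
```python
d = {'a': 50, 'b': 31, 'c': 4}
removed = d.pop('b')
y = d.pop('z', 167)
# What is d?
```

After line 1: d = {'a': 50, 'b': 31, 'c': 4}
After line 2 (pop 'b' returns 31): d = {'a': 50, 'c': 4}, removed = 31
After line 3 (pop 'z' missing, returns default 167): d = {'a': 50, 'c': 4}, y = 167

{'a': 50, 'c': 4}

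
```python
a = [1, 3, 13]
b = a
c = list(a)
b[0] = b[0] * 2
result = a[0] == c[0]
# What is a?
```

After line 1: a = [1, 3, 13]
After line 2 (b = a, alias): a = [1, 3, 13], b = [1, 3, 13]
After line 3 (c = list(a) is a copy, new object): c = [1, 3, 13]
After line 4 (b[0] = 1 * 2 = 2; mutates shared a/b): a = b = [2, 3, 13], c = [1, 3, 13]
After line 5 (a[0] = 2, c[0] = 1; result = False)

[2, 3, 13]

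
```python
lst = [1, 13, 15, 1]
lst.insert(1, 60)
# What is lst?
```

[1, 60, 13, 15, 1]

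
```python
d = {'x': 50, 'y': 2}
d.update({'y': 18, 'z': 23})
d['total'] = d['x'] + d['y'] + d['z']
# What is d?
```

After line 1: d = {'x': 50, 'y': 2}
After line 2 (y overwritten, z added): d = {'x': 50, 'y': 18, 'z': 23}
After line 3 (total = 50 + 18 + 23 = 91): d = {'x': 50, 'y': 18, 'z': 23, 'total': 91}

{'x': 50, 'y': 18, 'z': 23, 'total': 91}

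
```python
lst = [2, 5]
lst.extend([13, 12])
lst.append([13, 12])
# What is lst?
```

After line 1: lst = [2, 5]
After line 2 (extend unpacks [13, 12]): lst = [2, 5, 13, 12]
After line 3 (append adds [13, 12] as single element): lst = [2, 5, 13, 12, [13, 12]]

[2, 5, 13, 12, [13, 12]]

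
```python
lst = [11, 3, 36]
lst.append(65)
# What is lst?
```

[11, 3, 36, 65]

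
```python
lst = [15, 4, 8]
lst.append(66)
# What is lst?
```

[15, 4, 8, 66]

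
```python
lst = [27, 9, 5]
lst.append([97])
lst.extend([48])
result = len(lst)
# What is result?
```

After line 1: lst = [27, 9, 5]
After line 2 (append adds [97] as single element): lst = [27, 9, 5, [97]]
After line 3 (extend unpacks [48], adds 48): lst = [27, 9, 5, [97], 48]
After line 4: result = len(lst) = 5

5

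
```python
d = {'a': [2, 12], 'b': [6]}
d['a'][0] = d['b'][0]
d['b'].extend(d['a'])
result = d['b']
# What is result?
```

After line 1: d = {'a': [2, 12], 'b': [6]}
After line 2 (a[0] = b[0] = 6): d = {'a': [6, 12], 'b': [6]}
After line 3 (b.extend(a) appends [6, 12]): d = {'a': [6, 12], 'b': [6, 6, 12]}
After line 4: result = d['b'] = [6, 6, 12]

[6, 6, 12]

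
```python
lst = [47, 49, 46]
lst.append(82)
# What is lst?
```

[47, 49, 46, 82]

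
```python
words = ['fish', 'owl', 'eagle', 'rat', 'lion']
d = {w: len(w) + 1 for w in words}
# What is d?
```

{'fish': 5, 'owl': 4, 'eagle': 6, 'rat': 4, 'lion': 5}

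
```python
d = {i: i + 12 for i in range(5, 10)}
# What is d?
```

{5: 17, 6: 18, 7: 19, 8: 20, 9: 21}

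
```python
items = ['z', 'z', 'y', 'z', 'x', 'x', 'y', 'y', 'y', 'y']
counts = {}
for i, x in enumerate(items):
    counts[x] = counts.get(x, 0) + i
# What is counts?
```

Initial: counts = {}, items = ['z', 'z', 'y', 'z', 'x', 'x', 'y', 'y', 'y', 'y']
i=0, x='z': counts = {'z': 0}
i=1, x='z': counts = {'z': 1}
i=2, x='y': counts = {'z': 1, 'y': 2}
i=3, x='z': counts = {'z': 4, 'y': 2}
i=4, x='x': counts = {'z': 4, 'y': 2, 'x': 4}
i=5, x='x': counts = {'z': 4, 'y': 2, 'x': 9}
i=6, x='y': counts = {'z': 4, 'y': 8, 'x': 9}
i=7, x='y': counts = {'z': 4, 'y': 15, 'x': 9}
i=8, x='y': counts = {'z': 4, 'y': 23, 'x': 9}
i=9, x='y': counts = {'z': 4, 'y': 32, 'x': 9}

{'z': 4, 'y': 32, 'x': 9}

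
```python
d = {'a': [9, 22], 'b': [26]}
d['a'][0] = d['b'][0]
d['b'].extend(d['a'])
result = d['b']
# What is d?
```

After line 1: d = {'a': [9, 22], 'b': [26]}
After line 2 (a[0] = b[0] = 26): d = {'a': [26, 22], 'b': [26]}
After line 3 (b.extend(a) appends [26, 22]): d = {'a': [26, 22], 'b': [26, 26, 22]}
After line 4: result = d['b'] = [26, 26, 22]

{'a': [26, 22], 'b': [26, 26, 22]}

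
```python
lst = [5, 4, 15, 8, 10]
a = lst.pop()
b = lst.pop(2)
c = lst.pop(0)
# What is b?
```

After line 1: lst = [5, 4, 15, 8, 10]
After line 2 (pop() -> a = 10): lst = [5, 4, 15, 8]
After line 3 (pop(2) -> b = 15): lst = [5, 4, 8]
After line 4 (pop(0) -> c = 5): lst = [4, 8]

15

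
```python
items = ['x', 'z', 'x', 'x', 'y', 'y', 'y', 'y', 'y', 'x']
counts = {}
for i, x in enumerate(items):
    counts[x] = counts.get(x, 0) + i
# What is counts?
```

Initial: counts = {}, items = ['x', 'z', 'x', 'x', 'y', 'y', 'y', 'y', 'y', 'x']
i=0, x='x': counts = {'x': 0}
i=1, x='z': counts = {'x': 0, 'z': 1}
i=2, x='x': counts = {'x': 2, 'z': 1}
i=3, x='x': counts = {'x': 5, 'z': 1}
i=4, x='y': counts = {'x': 5, 'z': 1, 'y': 4}
i=5, x='y': counts = {'x': 5, 'z': 1, 'y': 9}
i=6, x='y': counts = {'x': 5, 'z': 1, 'y': 15}
i=7, x='y': counts = {'x': 5, 'z': 1, 'y': 22}
i=8, x='y': counts = {'x': 5, 'z': 1, 'y': 30}
i=9, x='x': counts = {'x': 14, 'z': 1, 'y': 30}

{'x': 14, 'z': 1, 'y': 30}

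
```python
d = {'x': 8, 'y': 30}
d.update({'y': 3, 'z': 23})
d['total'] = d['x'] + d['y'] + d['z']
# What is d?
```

After line 1: d = {'x': 8, 'y': 30}
After line 2 (y overwritten, z added): d = {'x': 8, 'y': 3, 'z': 23}
After line 3 (total = 8 + 3 + 23 = 34): d = {'x': 8, 'y': 3, 'z': 23, 'total': 34}

{'x': 8, 'y': 3, 'z': 23, 'total': 34}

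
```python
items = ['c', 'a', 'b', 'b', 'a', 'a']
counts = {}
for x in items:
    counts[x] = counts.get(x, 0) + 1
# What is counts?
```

Initial: counts = {}, items = ['c', 'a', 'b', 'b', 'a', 'a']
See 'c': counts = {'c': 1}
See 'a': counts = {'c': 1, 'a': 1}
See 'b': counts = {'c': 1, 'a': 1, 'b': 1}
See 'b': counts = {'c': 1, 'a': 1, 'b': 2}
See 'a': counts = {'c': 1, 'a': 2, 'b': 2}
See 'a': counts = {'c': 1, 'a': 3, 'b': 2}

{'c': 1, 'a': 3, 'b': 2}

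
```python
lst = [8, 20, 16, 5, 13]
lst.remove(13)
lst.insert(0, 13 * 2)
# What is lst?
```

After line 1: lst = [8, 20, 16, 5, 13]
After line 2 (remove first 13): lst = [8, 20, 16, 5]
After line 3 (insert 26 at index 0): lst = [26, 8, 20, 16, 5]

[26, 8, 20, 16, 5]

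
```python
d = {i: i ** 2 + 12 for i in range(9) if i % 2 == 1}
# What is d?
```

{1: 13, 3: 21, 5: 37, 7: 61}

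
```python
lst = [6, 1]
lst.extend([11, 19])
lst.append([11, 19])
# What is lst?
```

After line 1: lst = [6, 1]
After line 2 (extend unpacks [11, 19]): lst = [6, 1, 11, 19]
After line 3 (append adds [11, 19] as single element): lst = [6, 1, 11, 19, [11, 19]]

[6, 1, 11, 19, [11, 19]]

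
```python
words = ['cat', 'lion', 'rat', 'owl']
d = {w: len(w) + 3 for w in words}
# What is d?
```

{'cat': 6, 'lion': 7, 'rat': 6, 'owl': 6}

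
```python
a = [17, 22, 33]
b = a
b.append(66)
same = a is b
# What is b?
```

After line 1: a = [17, 22, 33]
After line 2 (b = a is an alias, same object): a = [17, 22, 33], b = [17, 22, 33]
After line 3 (b.append mutates the shared list): a = [17, 22, 33, 66], b = [17, 22, 33, 66]
After line 4 (same = a is b; same object -> True): same = True

[17, 22, 33, 66]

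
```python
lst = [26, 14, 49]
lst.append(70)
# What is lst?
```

[26, 14, 49, 70]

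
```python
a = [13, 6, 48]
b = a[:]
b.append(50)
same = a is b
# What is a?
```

After line 1: a = [13, 6, 48]
After line 2 (b = a[:] is a shallow copy, new object): a = [13, 6, 48], b = [13, 6, 48]
After line 3 (append only mutates b): a = [13, 6, 48], b = [13, 6, 48, 50]
After line 4 (same = a is b; different objects -> False): same = False

[13, 6, 48]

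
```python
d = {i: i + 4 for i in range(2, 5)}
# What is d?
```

{2: 6, 3: 7, 4: 8}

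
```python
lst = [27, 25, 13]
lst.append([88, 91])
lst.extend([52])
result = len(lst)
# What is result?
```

After line 1: lst = [27, 25, 13]
After line 2 (append adds [88, 91] as single element): lst = [27, 25, 13, [88, 91]]
After line 3 (extend unpacks [52], adds 52): lst = [27, 25, 13, [88, 91], 52]
After line 4: result = len(lst) = 5

5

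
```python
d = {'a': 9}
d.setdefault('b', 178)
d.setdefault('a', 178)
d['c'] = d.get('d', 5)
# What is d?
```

After line 1: d = {'a': 9}
After line 2 (setdefault adds 'b'=178): d = {'a': 9, 'b': 178}
After line 3 (setdefault 'a' no-op, already exists): d = {'a': 9, 'b': 178}
After line 4 (get('d', 5) returns default since 'd' not in d): d = {'a': 9, 'b': 178, 'c': 5}

{'a': 9, 'b': 178, 'c': 5}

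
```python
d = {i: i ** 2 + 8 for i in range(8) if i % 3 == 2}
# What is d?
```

{2: 12, 5: 33}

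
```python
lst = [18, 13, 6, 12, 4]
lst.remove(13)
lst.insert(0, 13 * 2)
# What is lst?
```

After line 1: lst = [18, 13, 6, 12, 4]
After line 2 (remove first 13): lst = [18, 6, 12, 4]
After line 3 (insert 26 at index 0): lst = [26, 18, 6, 12, 4]

[26, 18, 6, 12, 4]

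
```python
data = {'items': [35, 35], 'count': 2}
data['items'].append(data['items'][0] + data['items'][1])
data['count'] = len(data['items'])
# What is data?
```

After line 1: data = {'items': [35, 35], 'count': 2}
After line 2 (append 35 + 35 = 70): data = {'items': [35, 35, 70], 'count': 2}
After line 3 (count = len(items) = 3): data = {'items': [35, 35, 70], 'count': 3}

{'items': [35, 35, 70], 'count': 3}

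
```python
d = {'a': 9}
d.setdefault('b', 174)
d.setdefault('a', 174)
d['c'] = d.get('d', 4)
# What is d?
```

After line 1: d = {'a': 9}
After line 2 (setdefault adds 'b'=174): d = {'a': 9, 'b': 174}
After line 3 (setdefault 'a' no-op, already exists): d = {'a': 9, 'b': 174}
After line 4 (get('d', 4) returns default since 'd' not in d): d = {'a': 9, 'b': 174, 'c': 4}

{'a': 9, 'b': 174, 'c': 4}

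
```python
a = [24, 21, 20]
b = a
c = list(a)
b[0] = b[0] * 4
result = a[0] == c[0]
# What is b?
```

After line 1: a = [24, 21, 20]
After line 2 (b = a, alias): a = [24, 21, 20], b = [24, 21, 20]
After line 3 (c = list(a) is a copy, new object): c = [24, 21, 20]
After line 4 (b[0] = 24 * 4 = 96; mutates shared a/b): a = b = [96, 21, 20], c = [24, 21, 20]
After line 5 (a[0] = 96, c[0] = 24; result = False)

[96, 21, 20]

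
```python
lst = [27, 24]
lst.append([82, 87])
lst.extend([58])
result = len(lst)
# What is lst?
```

After line 1: lst = [27, 24]
After line 2 (append adds [82, 87] as single element): lst = [27, 24, [82, 87]]
After line 3 (extend unpacks [58], adds 58): lst = [27, 24, [82, 87], 58]
After line 4: result = len(lst) = 4

[27, 24, [82, 87], 58]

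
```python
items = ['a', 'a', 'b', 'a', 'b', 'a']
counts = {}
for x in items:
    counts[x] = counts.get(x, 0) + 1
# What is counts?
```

Initial: counts = {}, items = ['a', 'a', 'b', 'a', 'b', 'a']
See 'a': counts = {'a': 1}
See 'a': counts = {'a': 2}
See 'b': counts = {'a': 2, 'b': 1}
See 'a': counts = {'a': 3, 'b': 1}
See 'b': counts = {'a': 3, 'b': 2}
See 'a': counts = {'a': 4, 'b': 2}

{'a': 4, 'b': 2}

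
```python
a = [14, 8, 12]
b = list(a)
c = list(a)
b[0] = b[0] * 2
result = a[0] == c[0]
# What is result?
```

After line 1: a = [14, 8, 12]
After line 2 (b = list(a), copy): a = [14, 8, 12], b = [14, 8, 12]
After line 3 (c = list(a) is a copy, new object): c = [14, 8, 12]
After line 4 (b[0] = 14 * 2 = 28; only b mutates (copy)): a = [14, 8, 12], b = [28, 8, 12], c = [14, 8, 12]
After line 5 (a[0] = 14, c[0] = 14; result = True)

True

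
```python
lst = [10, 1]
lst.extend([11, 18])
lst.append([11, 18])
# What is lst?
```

After line 1: lst = [10, 1]
After line 2 (extend unpacks [11, 18]): lst = [10, 1, 11, 18]
After line 3 (append adds [11, 18] as single element): lst = [10, 1, 11, 18, [11, 18]]

[10, 1, 11, 18, [11, 18]]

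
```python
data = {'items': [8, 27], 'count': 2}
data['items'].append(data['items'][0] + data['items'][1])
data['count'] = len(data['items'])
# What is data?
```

After line 1: data = {'items': [8, 27], 'count': 2}
After line 2 (append 8 + 27 = 35): data = {'items': [8, 27, 35], 'count': 2}
After line 3 (count = len(items) = 3): data = {'items': [8, 27, 35], 'count': 3}

{'items': [8, 27, 35], 'count': 3}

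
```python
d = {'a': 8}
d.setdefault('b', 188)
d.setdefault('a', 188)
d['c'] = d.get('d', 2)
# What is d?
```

After line 1: d = {'a': 8}
After line 2 (setdefault adds 'b'=188): d = {'a': 8, 'b': 188}
After line 3 (setdefault 'a' no-op, already exists): d = {'a': 8, 'b': 188}
After line 4 (get('d', 2) returns default since 'd' not in d): d = {'a': 8, 'b': 188, 'c': 2}

{'a': 8, 'b': 188, 'c': 2}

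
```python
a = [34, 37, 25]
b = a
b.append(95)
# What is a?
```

After line 1: a = [34, 37, 25]
After line 2 (b = a is an alias, same object): a = [34, 37, 25], b = [34, 37, 25]
After line 3 (b.append mutates the shared list): a = [34, 37, 25, 95], b = [34, 37, 25, 95]

[34, 37, 25, 95]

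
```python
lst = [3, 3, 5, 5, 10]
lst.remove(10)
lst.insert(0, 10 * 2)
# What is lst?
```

After line 1: lst = [3, 3, 5, 5, 10]
After line 2 (remove first 10): lst = [3, 3, 5, 5]
After line 3 (insert 20 at index 0): lst = [20, 3, 3, 5, 5]

[20, 3, 3, 5, 5]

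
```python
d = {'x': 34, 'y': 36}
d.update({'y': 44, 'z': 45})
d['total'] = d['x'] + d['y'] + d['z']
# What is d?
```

After line 1: d = {'x': 34, 'y': 36}
After line 2 (y overwritten, z added): d = {'x': 34, 'y': 44, 'z': 45}
After line 3 (total = 34 + 44 + 45 = 123): d = {'x': 34, 'y': 44, 'z': 45, 'total': 123}

{'x': 34, 'y': 44, 'z': 45, 'total': 123}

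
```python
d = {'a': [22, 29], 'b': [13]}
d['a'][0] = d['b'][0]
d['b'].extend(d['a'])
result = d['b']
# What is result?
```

After line 1: d = {'a': [22, 29], 'b': [13]}
After line 2 (a[0] = b[0] = 13): d = {'a': [13, 29], 'b': [13]}
After line 3 (b.extend(a) appends [13, 29]): d = {'a': [13, 29], 'b': [13, 13, 29]}
After line 4: result = d['b'] = [13, 13, 29]

[13, 13, 29]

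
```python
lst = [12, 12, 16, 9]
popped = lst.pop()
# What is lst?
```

[12, 12, 16]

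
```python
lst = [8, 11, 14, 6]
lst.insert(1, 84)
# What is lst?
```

[8, 84, 11, 14, 6]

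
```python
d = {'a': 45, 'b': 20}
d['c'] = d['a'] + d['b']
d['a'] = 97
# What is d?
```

After line 1: d = {'a': 45, 'b': 20}
After line 2 (d['c'] = 45 + 20): d = {'a': 45, 'b': 20, 'c': 65}
After line 3: d = {'a': 97, 'b': 20, 'c': 65}

{'a': 97, 'b': 20, 'c': 65}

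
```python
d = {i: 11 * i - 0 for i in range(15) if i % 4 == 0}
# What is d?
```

{0: 0, 4: 44, 8: 88, 12: 132}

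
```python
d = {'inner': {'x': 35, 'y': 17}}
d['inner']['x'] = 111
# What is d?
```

After line 1: d = {'inner': {'x': 35, 'y': 17}}
After line 2 (inner x overwritten): d = {'inner': {'x': 111, 'y': 17}}

{'inner': {'x': 111, 'y': 17}}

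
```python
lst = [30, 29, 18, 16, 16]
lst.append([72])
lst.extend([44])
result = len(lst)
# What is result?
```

After line 1: lst = [30, 29, 18, 16, 16]
After line 2 (append adds [72] as single element): lst = [30, 29, 18, 16, 16, [72]]
After line 3 (extend unpacks [44], adds 44): lst = [30, 29, 18, 16, 16, [72], 44]
After line 4: result = len(lst) = 7

7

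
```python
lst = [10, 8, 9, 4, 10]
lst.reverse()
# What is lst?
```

[10, 4, 9, 8, 10]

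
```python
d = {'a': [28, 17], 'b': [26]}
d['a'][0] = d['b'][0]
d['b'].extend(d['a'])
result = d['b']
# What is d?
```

After line 1: d = {'a': [28, 17], 'b': [26]}
After line 2 (a[0] = b[0] = 26): d = {'a': [26, 17], 'b': [26]}
After line 3 (b.extend(a) appends [26, 17]): d = {'a': [26, 17], 'b': [26, 26, 17]}
After line 4: result = d['b'] = [26, 26, 17]

{'a': [26, 17], 'b': [26, 26, 17]}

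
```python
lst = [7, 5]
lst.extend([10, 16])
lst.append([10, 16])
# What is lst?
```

After line 1: lst = [7, 5]
After line 2 (extend unpacks [10, 16]): lst = [7, 5, 10, 16]
After line 3 (append adds [10, 16] as single element): lst = [7, 5, 10, 16, [10, 16]]

[7, 5, 10, 16, [10, 16]]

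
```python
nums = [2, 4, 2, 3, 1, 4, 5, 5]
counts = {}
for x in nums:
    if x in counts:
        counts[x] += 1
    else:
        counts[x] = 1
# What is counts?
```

Initial: counts = {}, nums = [2, 4, 2, 3, 1, 4, 5, 5]
See 2: counts = {2: 1}
See 4: counts = {2: 1, 4: 1}
See 2: counts = {2: 2, 4: 1}
See 3: counts = {2: 2, 4: 1, 3: 1}
See 1: counts = {2: 2, 4: 1, 3: 1, 1: 1}
See 4: counts = {2: 2, 4: 2, 3: 1, 1: 1}
See 5: counts = {2: 2, 4: 2, 3: 1, 1: 1, 5: 1}
See 5: counts = {2: 2, 4: 2, 3: 1, 1: 1, 5: 2}

{2: 2, 4: 2, 3: 1, 1: 1, 5: 2}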